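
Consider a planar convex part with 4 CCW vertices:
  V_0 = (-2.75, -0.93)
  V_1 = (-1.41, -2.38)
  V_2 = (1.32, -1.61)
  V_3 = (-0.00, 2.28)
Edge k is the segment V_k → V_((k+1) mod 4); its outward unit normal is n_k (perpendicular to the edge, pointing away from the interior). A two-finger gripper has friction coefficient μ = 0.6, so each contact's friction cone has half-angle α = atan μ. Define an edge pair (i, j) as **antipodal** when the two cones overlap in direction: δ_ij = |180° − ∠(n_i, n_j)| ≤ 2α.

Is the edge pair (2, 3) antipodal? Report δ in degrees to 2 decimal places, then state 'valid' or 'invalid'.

δ = 59.33°, valid

α = atan 0.6 = 30.96°;  2α = 61.93°
edge 2: e_2 = (-1.32, +3.89);  n_2 = (+0.9470, +0.3213)
edge 3: e_3 = (-2.75, -3.21);  n_3 = (-0.7594, +0.6506)
∠(n_2, n_3) = 120.67°
δ = |180° − 120.67°| = 59.33°
59.33° ≤ 2α = 61.93°  →  valid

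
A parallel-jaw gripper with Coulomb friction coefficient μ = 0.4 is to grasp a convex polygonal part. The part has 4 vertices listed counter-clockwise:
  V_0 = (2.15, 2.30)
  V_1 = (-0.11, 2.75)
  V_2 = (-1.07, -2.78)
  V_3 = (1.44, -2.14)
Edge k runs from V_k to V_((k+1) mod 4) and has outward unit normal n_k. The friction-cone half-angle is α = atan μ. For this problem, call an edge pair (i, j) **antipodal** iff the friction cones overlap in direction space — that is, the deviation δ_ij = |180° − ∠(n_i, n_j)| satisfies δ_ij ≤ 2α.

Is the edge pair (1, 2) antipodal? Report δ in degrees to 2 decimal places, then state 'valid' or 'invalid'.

δ = 65.85°, invalid

α = atan 0.4 = 21.80°;  2α = 43.60°
edge 1: e_1 = (-0.96, -5.53);  n_1 = (-0.9853, +0.1710)
edge 2: e_2 = (+2.51, +0.64);  n_2 = (+0.2471, -0.9690)
∠(n_1, n_2) = 114.15°
δ = |180° − 114.15°| = 65.85°
65.85° > 2α = 43.60°  →  invalid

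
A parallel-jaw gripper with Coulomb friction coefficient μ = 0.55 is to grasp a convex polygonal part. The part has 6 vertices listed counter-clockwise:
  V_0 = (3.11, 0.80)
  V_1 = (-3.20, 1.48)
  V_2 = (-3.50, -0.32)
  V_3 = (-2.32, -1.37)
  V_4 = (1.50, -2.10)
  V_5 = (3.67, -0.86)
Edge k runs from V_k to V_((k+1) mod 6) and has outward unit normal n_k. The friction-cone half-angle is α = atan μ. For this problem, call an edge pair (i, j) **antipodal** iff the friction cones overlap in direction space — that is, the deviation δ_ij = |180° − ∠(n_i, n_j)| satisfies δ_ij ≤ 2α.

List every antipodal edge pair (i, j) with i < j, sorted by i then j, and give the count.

α = atan 0.55 = 28.81°;  2α = 57.62°
n_0 = (+0.1071, +0.9942)
n_1 = (-0.9864, +0.1644)
n_2 = (-0.6648, -0.7471)
n_3 = (-0.1877, -0.9822)
n_4 = (+0.4961, -0.8682)
n_5 = (+0.9475, +0.3197)
  (0,1): δ = 93.31°  ·
  (0,2): δ = 35.51°  ✓
  (0,3): δ = 4.67°  ✓
  (0,4): δ = 35.90°  ✓
  (0,5): δ = 114.79°  ·
  (1,2): δ = 122.20°  ·
  (1,3): δ = 91.36°  ·
  (1,4): δ = 50.79°  ✓
  (1,5): δ = 28.10°  ✓
  (2,3): δ = 149.16°  ·
  (2,4): δ = 108.59°  ·
  (2,5): δ = 29.69°  ✓
  (3,4): δ = 139.44°  ·
  (3,5): δ = 60.54°  ·
  (4,5): δ = 101.10°  ·
antipodal pairs: 6

count = 6; pairs: (0,2), (0,3), (0,4), (1,4), (1,5), (2,5)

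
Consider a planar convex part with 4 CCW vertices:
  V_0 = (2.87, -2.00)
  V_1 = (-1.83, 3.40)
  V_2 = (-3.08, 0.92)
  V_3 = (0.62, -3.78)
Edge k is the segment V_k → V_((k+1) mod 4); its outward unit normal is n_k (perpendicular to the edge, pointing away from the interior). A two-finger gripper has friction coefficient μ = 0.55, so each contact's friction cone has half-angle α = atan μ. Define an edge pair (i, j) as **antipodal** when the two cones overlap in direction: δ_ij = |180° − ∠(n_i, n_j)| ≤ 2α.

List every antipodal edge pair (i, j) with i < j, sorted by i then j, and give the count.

α = atan 0.55 = 28.81°;  2α = 57.62°
n_0 = (+0.7543, +0.6565)
n_1 = (-0.8930, +0.4501)
n_2 = (-0.7857, -0.6186)
n_3 = (+0.6204, -0.7843)
  (0,1): δ = 67.78°  ·
  (0,2): δ = 2.82°  ✓
  (0,3): δ = 87.31°  ·
  (1,2): δ = 115.04°  ·
  (1,3): δ = 24.90°  ✓
  (2,3): δ = 89.86°  ·
antipodal pairs: 2

count = 2; pairs: (0,2), (1,3)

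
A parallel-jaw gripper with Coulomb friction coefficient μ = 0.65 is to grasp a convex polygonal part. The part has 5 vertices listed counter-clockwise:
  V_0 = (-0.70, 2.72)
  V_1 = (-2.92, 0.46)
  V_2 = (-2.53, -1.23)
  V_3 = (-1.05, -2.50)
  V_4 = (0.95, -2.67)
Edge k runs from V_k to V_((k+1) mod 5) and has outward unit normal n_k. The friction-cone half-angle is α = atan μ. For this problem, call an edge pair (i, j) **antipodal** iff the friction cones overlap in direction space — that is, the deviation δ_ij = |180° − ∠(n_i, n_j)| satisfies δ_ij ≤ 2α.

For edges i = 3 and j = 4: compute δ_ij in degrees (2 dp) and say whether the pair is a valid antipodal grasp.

δ = 68.12°, invalid

α = atan 0.65 = 33.02°;  2α = 66.05°
edge 3: e_3 = (+2.00, -0.17);  n_3 = (-0.0847, -0.9964)
edge 4: e_4 = (-1.65, +5.39);  n_4 = (+0.9562, +0.2927)
∠(n_3, n_4) = 111.88°
δ = |180° − 111.88°| = 68.12°
68.12° > 2α = 66.05°  →  invalid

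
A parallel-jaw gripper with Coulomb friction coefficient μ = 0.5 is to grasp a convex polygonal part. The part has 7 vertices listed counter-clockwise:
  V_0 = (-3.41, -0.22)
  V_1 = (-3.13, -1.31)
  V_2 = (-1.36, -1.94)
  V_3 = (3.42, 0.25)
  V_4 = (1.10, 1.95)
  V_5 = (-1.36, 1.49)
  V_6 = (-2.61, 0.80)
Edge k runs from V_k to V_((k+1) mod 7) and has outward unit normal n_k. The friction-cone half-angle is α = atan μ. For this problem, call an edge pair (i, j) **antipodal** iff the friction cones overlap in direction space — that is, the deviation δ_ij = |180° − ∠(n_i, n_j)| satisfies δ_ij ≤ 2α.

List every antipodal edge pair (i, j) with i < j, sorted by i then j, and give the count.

count = 7; pairs: (0,3), (1,3), (1,4), (1,5), (2,4), (2,5), (2,6)

α = atan 0.5 = 26.57°;  2α = 53.13°
n_0 = (-0.9686, -0.2488)
n_1 = (-0.3353, -0.9421)
n_2 = (+0.4165, -0.9091)
n_3 = (+0.5911, +0.8066)
n_4 = (-0.1838, +0.9830)
n_5 = (-0.4833, +0.8755)
n_6 = (-0.7869, +0.6171)
  (0,1): δ = 124.00°  ·
  (0,2): δ = 79.79°  ·
  (0,3): δ = 39.36°  ✓
  (0,4): δ = 86.18°  ·
  (0,5): δ = 104.49°  ·
  (0,6): δ = 127.49°  ·
  (1,2): δ = 135.79°  ·
  (1,3): δ = 16.64°  ✓
  (1,4): δ = 30.18°  ✓
  (1,5): δ = 48.49°  ✓
  (1,6): δ = 71.48°  ·
  (2,3): δ = 60.85°  ·
  (2,4): δ = 14.02°  ✓
  (2,5): δ = 4.28°  ✓
  (2,6): δ = 27.28°  ✓
  (3,4): δ = 133.18°  ·
  (3,5): δ = 114.87°  ·
  (3,6): δ = 91.88°  ·
  (4,5): δ = 161.69°  ·
  (4,6): δ = 138.70°  ·
  (5,6): δ = 157.01°  ·
antipodal pairs: 7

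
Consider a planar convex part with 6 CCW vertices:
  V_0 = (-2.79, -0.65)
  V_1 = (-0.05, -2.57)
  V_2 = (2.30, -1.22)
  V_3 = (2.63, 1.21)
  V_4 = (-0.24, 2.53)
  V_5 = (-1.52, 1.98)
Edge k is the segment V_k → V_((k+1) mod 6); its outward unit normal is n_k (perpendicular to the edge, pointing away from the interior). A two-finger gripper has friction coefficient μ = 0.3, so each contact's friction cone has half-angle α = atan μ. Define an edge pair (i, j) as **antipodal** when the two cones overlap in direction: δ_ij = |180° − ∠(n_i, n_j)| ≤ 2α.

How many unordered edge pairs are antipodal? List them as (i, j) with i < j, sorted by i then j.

count = 3; pairs: (0,3), (1,4), (2,5)

α = atan 0.3 = 16.70°;  2α = 33.40°
n_0 = (-0.5739, -0.8190)
n_1 = (+0.4981, -0.8671)
n_2 = (+0.9909, -0.1346)
n_3 = (+0.4179, +0.9085)
n_4 = (-0.3948, +0.9188)
n_5 = (-0.9005, +0.4348)
  (0,1): δ = 115.10°  ·
  (0,2): δ = 62.71°  ·
  (0,3): δ = 10.32°  ✓
  (0,4): δ = 58.27°  ·
  (0,5): δ = 99.24°  ·
  (1,2): δ = 127.61°  ·
  (1,3): δ = 54.58°  ·
  (1,4): δ = 6.62°  ✓
  (1,5): δ = 34.35°  ·
  (2,3): δ = 106.97°  ·
  (2,4): δ = 59.01°  ·
  (2,5): δ = 18.04°  ✓
  (3,4): δ = 132.05°  ·
  (3,5): δ = 91.08°  ·
  (4,5): δ = 139.03°  ·
antipodal pairs: 3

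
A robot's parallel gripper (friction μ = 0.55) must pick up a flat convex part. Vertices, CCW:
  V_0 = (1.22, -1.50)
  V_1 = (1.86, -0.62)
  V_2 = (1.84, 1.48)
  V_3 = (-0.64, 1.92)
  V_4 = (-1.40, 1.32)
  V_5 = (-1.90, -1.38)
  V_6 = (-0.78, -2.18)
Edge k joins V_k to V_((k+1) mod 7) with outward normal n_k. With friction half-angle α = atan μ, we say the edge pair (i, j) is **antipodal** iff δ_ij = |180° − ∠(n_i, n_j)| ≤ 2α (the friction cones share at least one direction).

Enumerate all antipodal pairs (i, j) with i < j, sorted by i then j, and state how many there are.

α = atan 0.55 = 28.81°;  2α = 57.62°
n_0 = (+0.8087, -0.5882)
n_1 = (+1.0000, +0.0095)
n_2 = (+0.1747, +0.9846)
n_3 = (-0.6196, +0.7849)
n_4 = (-0.9833, +0.1821)
n_5 = (-0.5812, -0.8137)
n_6 = (+0.3219, -0.9468)
  (0,1): δ = 143.43°  ·
  (0,2): δ = 64.03°  ·
  (0,3): δ = 15.68°  ✓
  (0,4): δ = 25.54°  ✓
  (0,5): δ = 90.49°  ·
  (0,6): δ = 144.81°  ·
  (1,2): δ = 100.61°  ·
  (1,3): δ = 52.26°  ✓
  (1,4): δ = 11.04°  ✓
  (1,5): δ = 53.92°  ✓
  (1,6): δ = 108.23°  ·
  (2,3): δ = 131.65°  ·
  (2,4): δ = 90.43°  ·
  (2,5): δ = 25.48°  ✓
  (2,6): δ = 28.84°  ✓
  (3,4): δ = 138.78°  ·
  (3,5): δ = 73.83°  ·
  (3,6): δ = 19.51°  ✓
  (4,5): δ = 115.05°  ·
  (4,6): δ = 60.73°  ·
  (5,6): δ = 125.68°  ·
antipodal pairs: 8

count = 8; pairs: (0,3), (0,4), (1,3), (1,4), (1,5), (2,5), (2,6), (3,6)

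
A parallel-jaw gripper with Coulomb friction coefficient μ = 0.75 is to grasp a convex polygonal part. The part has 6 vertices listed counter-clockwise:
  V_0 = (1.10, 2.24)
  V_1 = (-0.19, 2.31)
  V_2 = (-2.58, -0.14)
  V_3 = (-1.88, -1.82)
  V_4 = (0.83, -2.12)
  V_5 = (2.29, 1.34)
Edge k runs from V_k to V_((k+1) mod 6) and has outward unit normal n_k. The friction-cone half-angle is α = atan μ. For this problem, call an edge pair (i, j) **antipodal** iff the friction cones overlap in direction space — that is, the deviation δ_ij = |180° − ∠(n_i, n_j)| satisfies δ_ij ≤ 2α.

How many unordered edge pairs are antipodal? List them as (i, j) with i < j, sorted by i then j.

count = 8; pairs: (0,2), (0,3), (0,4), (1,3), (1,4), (2,4), (2,5), (3,5)

α = atan 0.75 = 36.87°;  2α = 73.74°
n_0 = (+0.0542, +0.9985)
n_1 = (-0.7158, +0.6983)
n_2 = (-0.9231, -0.3846)
n_3 = (-0.1100, -0.9939)
n_4 = (+0.9213, -0.3888)
n_5 = (+0.6032, +0.7976)
  (0,1): δ = 131.18°  ·
  (0,2): δ = 64.27°  ✓
  (0,3): δ = 3.21°  ✓
  (0,4): δ = 70.23°  ✓
  (0,5): δ = 146.01°  ·
  (1,2): δ = 113.09°  ·
  (1,3): δ = 52.03°  ✓
  (1,4): δ = 21.41°  ✓
  (1,5): δ = 97.19°  ·
  (2,3): δ = 118.94°  ·
  (2,4): δ = 45.50°  ✓
  (2,5): δ = 30.28°  ✓
  (3,4): δ = 106.56°  ·
  (3,5): δ = 30.78°  ✓
  (4,5): δ = 104.22°  ·
antipodal pairs: 8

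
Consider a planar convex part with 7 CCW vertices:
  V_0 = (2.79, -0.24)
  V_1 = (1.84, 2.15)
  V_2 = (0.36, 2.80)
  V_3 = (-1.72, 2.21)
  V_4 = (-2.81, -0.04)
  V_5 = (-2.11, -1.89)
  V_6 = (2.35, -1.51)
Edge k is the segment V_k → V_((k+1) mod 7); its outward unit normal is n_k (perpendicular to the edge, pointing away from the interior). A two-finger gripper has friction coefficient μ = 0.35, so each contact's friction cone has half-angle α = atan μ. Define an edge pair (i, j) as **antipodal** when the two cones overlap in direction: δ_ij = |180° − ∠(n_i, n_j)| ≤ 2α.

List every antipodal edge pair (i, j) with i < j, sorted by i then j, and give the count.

α = atan 0.35 = 19.29°;  2α = 38.58°
n_0 = (+0.9293, +0.3694)
n_1 = (+0.4021, +0.9156)
n_2 = (-0.2729, +0.9620)
n_3 = (-0.9000, +0.4360)
n_4 = (-0.9353, -0.3539)
n_5 = (+0.0849, -0.9964)
n_6 = (+0.9449, -0.3274)
  (0,1): δ = 135.39°  ·
  (0,2): δ = 95.84°  ·
  (0,3): δ = 47.52°  ·
  (0,4): δ = 0.95°  ✓
  (0,5): δ = 73.19°  ·
  (0,6): δ = 139.21°  ·
  (1,2): δ = 140.45°  ·
  (1,3): δ = 92.14°  ·
  (1,4): δ = 45.56°  ·
  (1,5): δ = 28.58°  ✓
  (1,6): δ = 94.60°  ·
  (2,3): δ = 131.68°  ·
  (2,4): δ = 85.11°  ·
  (2,5): δ = 10.97°  ✓
  (2,6): δ = 55.05°  ·
  (3,4): δ = 133.43°  ·
  (3,5): δ = 59.28°  ·
  (3,6): δ = 6.74°  ✓
  (4,5): δ = 105.86°  ·
  (4,6): δ = 39.83°  ·
  (5,6): δ = 113.98°  ·
antipodal pairs: 4

count = 4; pairs: (0,4), (1,5), (2,5), (3,6)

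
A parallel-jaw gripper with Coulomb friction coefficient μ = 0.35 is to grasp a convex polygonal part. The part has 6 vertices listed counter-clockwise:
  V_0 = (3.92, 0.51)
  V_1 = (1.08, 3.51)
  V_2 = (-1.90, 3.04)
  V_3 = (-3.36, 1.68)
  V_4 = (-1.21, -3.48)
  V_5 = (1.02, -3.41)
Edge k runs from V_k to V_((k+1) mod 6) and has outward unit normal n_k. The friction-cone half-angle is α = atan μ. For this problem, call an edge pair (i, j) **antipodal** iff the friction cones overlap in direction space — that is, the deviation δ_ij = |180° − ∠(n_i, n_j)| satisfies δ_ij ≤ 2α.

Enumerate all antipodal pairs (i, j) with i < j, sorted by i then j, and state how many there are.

count = 3; pairs: (0,3), (1,4), (2,5)

α = atan 0.35 = 19.29°;  2α = 38.58°
n_0 = (+0.7262, +0.6875)
n_1 = (-0.1558, +0.9878)
n_2 = (-0.6816, +0.7317)
n_3 = (-0.9231, -0.3846)
n_4 = (+0.0314, -0.9995)
n_5 = (+0.8039, -0.5947)
  (0,1): δ = 124.47°  ·
  (0,2): δ = 90.46°  ·
  (0,3): δ = 20.81°  ✓
  (0,4): δ = 48.37°  ·
  (0,5): δ = 100.08°  ·
  (1,2): δ = 145.99°  ·
  (1,3): δ = 76.34°  ·
  (1,4): δ = 7.16°  ✓
  (1,5): δ = 44.54°  ·
  (2,3): δ = 110.35°  ·
  (2,4): δ = 41.17°  ·
  (2,5): δ = 10.54°  ✓
  (3,4): δ = 110.82°  ·
  (3,5): δ = 59.11°  ·
  (4,5): δ = 128.29°  ·
antipodal pairs: 3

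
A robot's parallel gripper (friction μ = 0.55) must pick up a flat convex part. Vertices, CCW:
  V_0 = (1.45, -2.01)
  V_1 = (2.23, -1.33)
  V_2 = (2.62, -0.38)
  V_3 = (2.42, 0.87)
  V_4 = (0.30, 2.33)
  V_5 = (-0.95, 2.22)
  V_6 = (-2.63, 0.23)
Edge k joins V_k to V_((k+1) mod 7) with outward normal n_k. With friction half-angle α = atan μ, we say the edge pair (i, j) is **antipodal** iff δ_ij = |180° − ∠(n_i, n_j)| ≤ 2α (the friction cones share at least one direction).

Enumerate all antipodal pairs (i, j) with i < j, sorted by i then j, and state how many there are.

count = 7; pairs: (0,4), (0,5), (1,5), (2,5), (2,6), (3,6), (4,6)

α = atan 0.55 = 28.81°;  2α = 57.62°
n_0 = (+0.6571, -0.7538)
n_1 = (+0.9251, -0.3798)
n_2 = (+0.9874, +0.1580)
n_3 = (+0.5672, +0.8236)
n_4 = (-0.0877, +0.9962)
n_5 = (-0.7641, +0.6451)
n_6 = (-0.4813, -0.8766)
  (0,1): δ = 153.40°  ·
  (0,2): δ = 121.99°  ·
  (0,3): δ = 75.64°  ·
  (0,4): δ = 36.05°  ✓
  (0,5): δ = 8.75°  ✓
  (0,6): δ = 110.15°  ·
  (1,2): δ = 148.59°  ·
  (1,3): δ = 102.23°  ·
  (1,4): δ = 62.65°  ·
  (1,5): δ = 17.85°  ✓
  (1,6): δ = 83.55°  ·
  (2,3): δ = 133.64°  ·
  (2,4): δ = 94.06°  ·
  (2,5): δ = 49.26°  ✓
  (2,6): δ = 52.14°  ✓
  (3,4): δ = 140.42°  ·
  (3,5): δ = 95.62°  ·
  (3,6): δ = 5.79°  ✓
  (4,5): δ = 135.20°  ·
  (4,6): δ = 33.80°  ✓
  (5,6): δ = 78.60°  ·
antipodal pairs: 7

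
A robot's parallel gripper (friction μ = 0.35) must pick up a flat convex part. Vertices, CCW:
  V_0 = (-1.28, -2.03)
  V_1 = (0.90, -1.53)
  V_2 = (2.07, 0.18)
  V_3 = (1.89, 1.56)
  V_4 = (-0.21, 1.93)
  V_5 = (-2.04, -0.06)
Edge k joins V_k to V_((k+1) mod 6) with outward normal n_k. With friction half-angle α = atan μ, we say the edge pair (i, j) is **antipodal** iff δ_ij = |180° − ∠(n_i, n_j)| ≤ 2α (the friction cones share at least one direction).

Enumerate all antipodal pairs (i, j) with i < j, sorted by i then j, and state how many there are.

count = 4; pairs: (0,3), (0,4), (1,4), (2,5)

α = atan 0.35 = 19.29°;  2α = 38.58°
n_0 = (+0.2236, -0.9747)
n_1 = (+0.8253, -0.5647)
n_2 = (+0.9916, +0.1293)
n_3 = (+0.1735, +0.9848)
n_4 = (-0.7361, +0.6769)
n_5 = (-0.9330, -0.3599)
  (0,1): δ = 137.30°  ·
  (0,2): δ = 95.49°  ·
  (0,3): δ = 22.91°  ✓
  (0,4): δ = 34.48°  ✓
  (0,5): δ = 98.18°  ·
  (1,2): δ = 138.19°  ·
  (1,3): δ = 65.61°  ·
  (1,4): δ = 8.22°  ✓
  (1,5): δ = 55.48°  ·
  (2,3): δ = 107.42°  ·
  (2,4): δ = 50.03°  ·
  (2,5): δ = 13.66°  ✓
  (3,4): δ = 122.61°  ·
  (3,5): δ = 58.91°  ·
  (4,5): δ = 116.30°  ·
antipodal pairs: 4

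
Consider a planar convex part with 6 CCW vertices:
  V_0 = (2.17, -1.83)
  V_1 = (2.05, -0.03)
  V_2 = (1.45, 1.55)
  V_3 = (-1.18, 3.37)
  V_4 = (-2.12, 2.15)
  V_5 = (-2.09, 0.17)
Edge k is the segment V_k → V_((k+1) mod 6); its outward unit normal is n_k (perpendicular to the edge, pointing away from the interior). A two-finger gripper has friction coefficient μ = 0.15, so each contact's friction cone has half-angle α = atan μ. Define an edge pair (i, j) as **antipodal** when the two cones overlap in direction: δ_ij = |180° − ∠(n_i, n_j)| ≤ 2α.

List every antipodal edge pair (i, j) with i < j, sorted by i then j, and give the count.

count = 2; pairs: (0,4), (2,5)

α = atan 0.15 = 8.53°;  2α = 17.06°
n_0 = (+0.9978, +0.0665)
n_1 = (+0.9349, +0.3550)
n_2 = (+0.5690, +0.8223)
n_3 = (-0.7921, +0.6103)
n_4 = (-0.9999, -0.0151)
n_5 = (-0.4250, -0.9052)
  (0,1): δ = 163.02°  ·
  (0,2): δ = 128.50°  ·
  (0,3): δ = 41.43°  ·
  (0,4): δ = 2.95°  ✓
  (0,5): δ = 61.04°  ·
  (1,2): δ = 145.48°  ·
  (1,3): δ = 58.41°  ·
  (1,4): δ = 19.93°  ·
  (1,5): δ = 44.06°  ·
  (2,3): δ = 92.93°  ·
  (2,4): δ = 54.45°  ·
  (2,5): δ = 9.53°  ✓
  (3,4): δ = 141.52°  ·
  (3,5): δ = 77.54°  ·
  (4,5): δ = 116.02°  ·
antipodal pairs: 2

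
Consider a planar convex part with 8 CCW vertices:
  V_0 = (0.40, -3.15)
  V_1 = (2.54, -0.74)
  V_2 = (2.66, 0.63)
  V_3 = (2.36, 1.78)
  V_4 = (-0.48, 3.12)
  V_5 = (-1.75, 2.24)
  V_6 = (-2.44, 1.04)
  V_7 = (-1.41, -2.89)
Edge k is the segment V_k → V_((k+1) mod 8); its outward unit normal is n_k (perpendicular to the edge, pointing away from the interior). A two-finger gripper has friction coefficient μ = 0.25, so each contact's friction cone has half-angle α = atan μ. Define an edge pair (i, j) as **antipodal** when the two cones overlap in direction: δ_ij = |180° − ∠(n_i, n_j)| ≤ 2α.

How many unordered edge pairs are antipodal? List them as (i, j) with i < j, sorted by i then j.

count = 6; pairs: (0,4), (0,5), (1,5), (1,6), (2,6), (3,7)

α = atan 0.25 = 14.04°;  2α = 28.07°
n_0 = (+0.7478, -0.6640)
n_1 = (+0.9962, -0.0873)
n_2 = (+0.9676, +0.2524)
n_3 = (+0.4267, +0.9044)
n_4 = (-0.5695, +0.8220)
n_5 = (-0.8669, +0.4985)
n_6 = (-0.9673, -0.2535)
n_7 = (-0.1422, -0.9898)
  (0,1): δ = 143.40°  ·
  (0,2): δ = 123.78°  ·
  (0,3): δ = 73.66°  ·
  (0,4): δ = 13.68°  ✓
  (0,5): δ = 11.71°  ✓
  (0,6): δ = 56.29°  ·
  (0,7): δ = 123.43°  ·
  (1,2): δ = 160.37°  ·
  (1,3): δ = 110.25°  ·
  (1,4): δ = 50.28°  ·
  (1,5): δ = 24.89°  ✓
  (1,6): δ = 19.69°  ✓
  (1,7): δ = 86.83°  ·
  (2,3): δ = 129.88°  ·
  (2,4): δ = 69.90°  ·
  (2,5): δ = 44.52°  ·
  (2,6): δ = 0.07°  ✓
  (2,7): δ = 67.20°  ·
  (3,4): δ = 120.02°  ·
  (3,5): δ = 94.64°  ·
  (3,6): δ = 50.05°  ·
  (3,7): δ = 17.08°  ✓
  (4,5): δ = 154.62°  ·
  (4,6): δ = 110.03°  ·
  (4,7): δ = 42.89°  ·
  (5,6): δ = 135.41°  ·
  (5,7): δ = 68.28°  ·
  (6,7): δ = 112.86°  ·
antipodal pairs: 6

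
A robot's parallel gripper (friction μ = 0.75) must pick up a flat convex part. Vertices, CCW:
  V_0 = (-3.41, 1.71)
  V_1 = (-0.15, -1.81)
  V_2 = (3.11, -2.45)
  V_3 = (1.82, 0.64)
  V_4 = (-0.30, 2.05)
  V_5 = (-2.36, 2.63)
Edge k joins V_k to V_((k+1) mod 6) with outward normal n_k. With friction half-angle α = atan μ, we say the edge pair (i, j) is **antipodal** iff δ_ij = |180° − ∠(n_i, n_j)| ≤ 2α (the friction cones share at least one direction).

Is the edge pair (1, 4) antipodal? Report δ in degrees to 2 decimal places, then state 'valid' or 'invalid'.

α = atan 0.75 = 36.87°;  2α = 73.74°
edge 1: e_1 = (+3.26, -0.64);  n_1 = (-0.1926, -0.9813)
edge 4: e_4 = (-2.06, +0.58);  n_4 = (+0.2710, +0.9626)
∠(n_1, n_4) = 175.38°
δ = |180° − 175.38°| = 4.62°
4.62° ≤ 2α = 73.74°  →  valid

δ = 4.62°, valid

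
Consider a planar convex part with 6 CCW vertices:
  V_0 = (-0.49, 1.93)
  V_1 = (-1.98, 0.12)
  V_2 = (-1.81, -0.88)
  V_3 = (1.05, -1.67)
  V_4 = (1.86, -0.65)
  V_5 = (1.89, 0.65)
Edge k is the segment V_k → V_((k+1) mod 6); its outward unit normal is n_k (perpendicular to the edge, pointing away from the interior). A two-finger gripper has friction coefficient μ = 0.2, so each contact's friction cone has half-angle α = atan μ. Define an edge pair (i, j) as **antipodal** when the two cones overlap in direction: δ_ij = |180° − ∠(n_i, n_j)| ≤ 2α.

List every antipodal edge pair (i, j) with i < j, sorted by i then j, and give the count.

α = atan 0.2 = 11.31°;  2α = 22.62°
n_0 = (-0.7721, +0.6356)
n_1 = (-0.9859, -0.1676)
n_2 = (-0.2663, -0.9639)
n_3 = (+0.7831, -0.6219)
n_4 = (+0.9997, -0.0231)
n_5 = (+0.4737, +0.8807)
  (0,1): δ = 130.89°  ·
  (0,2): δ = 65.98°  ·
  (0,3): δ = 1.01°  ✓
  (0,4): δ = 38.14°  ·
  (0,5): δ = 101.19°  ·
  (1,2): δ = 115.09°  ·
  (1,3): δ = 48.10°  ·
  (1,4): δ = 10.97°  ✓
  (1,5): δ = 52.08°  ·
  (2,3): δ = 113.01°  ·
  (2,4): δ = 75.88°  ·
  (2,5): δ = 12.83°  ✓
  (3,4): δ = 142.87°  ·
  (3,5): δ = 79.82°  ·
  (4,5): δ = 116.95°  ·
antipodal pairs: 3

count = 3; pairs: (0,3), (1,4), (2,5)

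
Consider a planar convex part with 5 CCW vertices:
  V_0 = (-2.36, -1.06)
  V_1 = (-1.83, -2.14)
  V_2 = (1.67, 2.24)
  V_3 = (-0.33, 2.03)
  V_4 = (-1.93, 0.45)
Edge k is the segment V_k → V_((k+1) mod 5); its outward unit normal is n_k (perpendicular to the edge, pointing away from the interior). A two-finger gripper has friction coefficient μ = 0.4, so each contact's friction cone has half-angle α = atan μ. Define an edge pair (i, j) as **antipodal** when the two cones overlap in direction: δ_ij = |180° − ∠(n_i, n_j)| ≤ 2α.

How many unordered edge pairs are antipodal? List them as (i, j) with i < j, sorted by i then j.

count = 2; pairs: (1,3), (1,4)

α = atan 0.4 = 21.80°;  2α = 43.60°
n_0 = (-0.8977, -0.4406)
n_1 = (+0.7812, -0.6243)
n_2 = (-0.1044, +0.9945)
n_3 = (-0.7026, +0.7115)
n_4 = (-0.9618, +0.2739)
  (0,1): δ = 64.77°  ·
  (0,2): δ = 69.86°  ·
  (0,3): δ = 108.50°  ·
  (0,4): δ = 137.97°  ·
  (1,2): δ = 45.38°  ·
  (1,3): δ = 6.73°  ✓
  (1,4): δ = 22.73°  ✓
  (2,3): δ = 141.35°  ·
  (2,4): δ = 111.89°  ·
  (3,4): δ = 150.53°  ·
antipodal pairs: 2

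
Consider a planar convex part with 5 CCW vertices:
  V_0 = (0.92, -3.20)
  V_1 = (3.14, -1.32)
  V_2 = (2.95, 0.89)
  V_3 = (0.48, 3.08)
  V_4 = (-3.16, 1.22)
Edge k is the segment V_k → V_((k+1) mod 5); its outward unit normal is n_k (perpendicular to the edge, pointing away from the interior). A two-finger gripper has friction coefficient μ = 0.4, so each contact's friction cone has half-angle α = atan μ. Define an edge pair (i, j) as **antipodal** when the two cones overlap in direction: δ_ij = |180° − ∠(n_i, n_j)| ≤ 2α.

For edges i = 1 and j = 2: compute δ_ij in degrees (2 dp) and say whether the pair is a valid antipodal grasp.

δ = 136.48°, invalid

α = atan 0.4 = 21.80°;  2α = 43.60°
edge 1: e_1 = (-0.19, +2.21);  n_1 = (+0.9963, +0.0857)
edge 2: e_2 = (-2.47, +2.19);  n_2 = (+0.6634, +0.7482)
∠(n_1, n_2) = 43.52°
δ = |180° − 43.52°| = 136.48°
136.48° > 2α = 43.60°  →  invalid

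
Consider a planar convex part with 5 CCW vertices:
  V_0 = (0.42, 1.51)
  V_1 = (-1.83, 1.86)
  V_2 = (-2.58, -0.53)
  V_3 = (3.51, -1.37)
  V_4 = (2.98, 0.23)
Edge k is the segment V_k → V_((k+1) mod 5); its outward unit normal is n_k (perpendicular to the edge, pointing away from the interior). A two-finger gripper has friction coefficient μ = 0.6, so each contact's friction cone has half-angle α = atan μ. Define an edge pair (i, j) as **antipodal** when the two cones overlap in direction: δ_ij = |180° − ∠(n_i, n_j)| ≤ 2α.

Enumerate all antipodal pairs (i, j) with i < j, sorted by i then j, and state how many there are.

count = 3; pairs: (0,2), (1,3), (2,4)

α = atan 0.6 = 30.96°;  2α = 61.93°
n_0 = (+0.1537, +0.9881)
n_1 = (-0.9541, +0.2994)
n_2 = (-0.1366, -0.9906)
n_3 = (+0.9493, +0.3144)
n_4 = (+0.4472, +0.8944)
  (0,1): δ = 98.58°  ·
  (0,2): δ = 0.99°  ✓
  (0,3): δ = 117.17°  ·
  (0,4): δ = 162.28°  ·
  (1,2): δ = 80.43°  ·
  (1,3): δ = 35.75°  ✓
  (1,4): δ = 80.86°  ·
  (2,3): δ = 63.82°  ·
  (2,4): δ = 18.71°  ✓
  (3,4): δ = 134.89°  ·
antipodal pairs: 3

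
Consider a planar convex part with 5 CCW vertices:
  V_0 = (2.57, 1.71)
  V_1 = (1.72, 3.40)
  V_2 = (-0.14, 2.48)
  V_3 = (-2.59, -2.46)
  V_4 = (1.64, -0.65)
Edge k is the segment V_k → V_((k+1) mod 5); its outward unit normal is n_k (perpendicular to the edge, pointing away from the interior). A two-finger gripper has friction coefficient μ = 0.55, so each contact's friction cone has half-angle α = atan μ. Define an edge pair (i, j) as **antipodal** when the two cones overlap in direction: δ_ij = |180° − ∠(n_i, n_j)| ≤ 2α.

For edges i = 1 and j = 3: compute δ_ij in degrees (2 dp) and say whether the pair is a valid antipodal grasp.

α = atan 0.55 = 28.81°;  2α = 57.62°
edge 1: e_1 = (-1.86, -0.92);  n_1 = (-0.4434, +0.8963)
edge 3: e_3 = (+4.23, +1.81);  n_3 = (+0.3934, -0.9194)
∠(n_1, n_3) = 176.85°
δ = |180° − 176.85°| = 3.15°
3.15° ≤ 2α = 57.62°  →  valid

δ = 3.15°, valid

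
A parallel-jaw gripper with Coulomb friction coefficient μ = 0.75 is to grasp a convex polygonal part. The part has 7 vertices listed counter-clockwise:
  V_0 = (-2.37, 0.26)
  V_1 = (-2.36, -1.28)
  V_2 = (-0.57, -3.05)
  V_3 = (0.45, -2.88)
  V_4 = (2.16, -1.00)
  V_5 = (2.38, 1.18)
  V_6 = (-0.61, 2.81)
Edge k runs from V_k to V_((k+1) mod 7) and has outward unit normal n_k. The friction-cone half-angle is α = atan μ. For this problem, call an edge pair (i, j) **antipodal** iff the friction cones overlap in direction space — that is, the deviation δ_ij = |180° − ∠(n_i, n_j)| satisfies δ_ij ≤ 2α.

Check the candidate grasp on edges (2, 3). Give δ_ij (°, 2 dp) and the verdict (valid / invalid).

α = atan 0.75 = 36.87°;  2α = 73.74°
edge 2: e_2 = (+1.02, +0.17);  n_2 = (+0.1644, -0.9864)
edge 3: e_3 = (+1.71, +1.88);  n_3 = (+0.7398, -0.6729)
∠(n_2, n_3) = 38.25°
δ = |180° − 38.25°| = 141.75°
141.75° > 2α = 73.74°  →  invalid

δ = 141.75°, invalid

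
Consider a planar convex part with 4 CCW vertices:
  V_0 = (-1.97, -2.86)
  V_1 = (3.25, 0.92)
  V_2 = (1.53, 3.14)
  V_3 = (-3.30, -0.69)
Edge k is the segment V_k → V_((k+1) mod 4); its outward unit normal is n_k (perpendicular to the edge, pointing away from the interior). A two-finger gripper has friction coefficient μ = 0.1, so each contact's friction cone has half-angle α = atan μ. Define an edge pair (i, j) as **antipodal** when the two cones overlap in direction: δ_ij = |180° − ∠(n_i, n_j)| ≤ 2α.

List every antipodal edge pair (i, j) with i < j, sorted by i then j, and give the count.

α = atan 0.1 = 5.71°;  2α = 11.42°
n_0 = (+0.5865, -0.8099)
n_1 = (+0.7905, +0.6125)
n_2 = (-0.6213, +0.7836)
n_3 = (-0.8526, -0.5226)
  (0,1): δ = 88.14°  ·
  (0,2): δ = 2.50°  ✓
  (0,3): δ = 85.59°  ·
  (1,2): δ = 89.35°  ·
  (1,3): δ = 6.26°  ✓
  (2,3): δ = 96.91°  ·
antipodal pairs: 2

count = 2; pairs: (0,2), (1,3)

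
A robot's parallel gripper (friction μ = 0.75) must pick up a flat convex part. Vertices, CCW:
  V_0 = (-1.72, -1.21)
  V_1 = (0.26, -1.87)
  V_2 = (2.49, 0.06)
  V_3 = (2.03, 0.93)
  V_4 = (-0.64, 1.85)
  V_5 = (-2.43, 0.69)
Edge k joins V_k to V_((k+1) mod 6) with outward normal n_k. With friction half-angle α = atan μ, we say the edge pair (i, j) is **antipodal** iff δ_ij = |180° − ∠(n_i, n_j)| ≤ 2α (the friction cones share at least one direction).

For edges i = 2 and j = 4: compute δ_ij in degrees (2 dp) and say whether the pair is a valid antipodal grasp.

δ = 84.92°, invalid

α = atan 0.75 = 36.87°;  2α = 73.74°
edge 2: e_2 = (-0.46, +0.87);  n_2 = (+0.8840, +0.4674)
edge 4: e_4 = (-1.79, -1.16);  n_4 = (-0.5438, +0.8392)
∠(n_2, n_4) = 95.08°
δ = |180° − 95.08°| = 84.92°
84.92° > 2α = 73.74°  →  invalid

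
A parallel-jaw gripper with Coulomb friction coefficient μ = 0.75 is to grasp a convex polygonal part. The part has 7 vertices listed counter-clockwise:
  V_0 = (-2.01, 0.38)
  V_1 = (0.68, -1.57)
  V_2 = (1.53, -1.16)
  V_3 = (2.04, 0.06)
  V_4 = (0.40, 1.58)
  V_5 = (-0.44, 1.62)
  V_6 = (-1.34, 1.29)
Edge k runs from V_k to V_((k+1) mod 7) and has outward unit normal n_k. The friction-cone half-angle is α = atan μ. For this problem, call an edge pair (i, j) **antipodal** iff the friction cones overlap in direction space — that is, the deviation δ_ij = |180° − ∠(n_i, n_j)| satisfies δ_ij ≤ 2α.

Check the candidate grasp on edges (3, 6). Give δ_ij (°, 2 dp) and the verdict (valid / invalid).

δ = 83.54°, invalid

α = atan 0.75 = 36.87°;  2α = 73.74°
edge 3: e_3 = (-1.64, +1.52);  n_3 = (+0.6798, +0.7334)
edge 6: e_6 = (-0.67, -0.91);  n_6 = (-0.8053, +0.5929)
∠(n_3, n_6) = 96.46°
δ = |180° − 96.46°| = 83.54°
83.54° > 2α = 73.74°  →  invalid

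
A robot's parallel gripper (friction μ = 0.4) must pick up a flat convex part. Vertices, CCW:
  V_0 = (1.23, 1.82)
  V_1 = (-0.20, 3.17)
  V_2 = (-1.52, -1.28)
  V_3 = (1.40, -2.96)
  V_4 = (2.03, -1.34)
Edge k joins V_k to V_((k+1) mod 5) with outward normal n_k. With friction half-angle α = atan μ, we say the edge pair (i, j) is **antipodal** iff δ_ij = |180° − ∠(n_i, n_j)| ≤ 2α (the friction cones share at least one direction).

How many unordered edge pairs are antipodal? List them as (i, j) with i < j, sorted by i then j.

count = 3; pairs: (0,2), (1,3), (1,4)

α = atan 0.4 = 21.80°;  2α = 43.60°
n_0 = (+0.6865, +0.7272)
n_1 = (-0.9587, +0.2844)
n_2 = (-0.4987, -0.8668)
n_3 = (+0.9320, -0.3624)
n_4 = (+0.9694, +0.2454)
  (0,1): δ = 63.17°  ·
  (0,2): δ = 13.44°  ✓
  (0,3): δ = 112.10°  ·
  (0,4): δ = 147.56°  ·
  (1,2): δ = 103.39°  ·
  (1,3): δ = 4.73°  ✓
  (1,4): δ = 30.73°  ✓
  (2,3): δ = 81.34°  ·
  (2,4): δ = 45.88°  ·
  (3,4): δ = 144.54°  ·
antipodal pairs: 3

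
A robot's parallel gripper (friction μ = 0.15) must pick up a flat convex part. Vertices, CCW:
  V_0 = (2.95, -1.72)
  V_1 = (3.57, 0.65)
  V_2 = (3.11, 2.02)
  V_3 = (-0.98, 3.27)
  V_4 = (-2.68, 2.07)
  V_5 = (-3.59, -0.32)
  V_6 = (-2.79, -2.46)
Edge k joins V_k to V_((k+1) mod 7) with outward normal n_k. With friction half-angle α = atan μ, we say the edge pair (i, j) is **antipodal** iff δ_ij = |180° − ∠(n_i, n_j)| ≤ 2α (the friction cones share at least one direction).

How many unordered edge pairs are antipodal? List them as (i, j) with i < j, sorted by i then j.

count = 2; pairs: (0,4), (1,5)

α = atan 0.15 = 8.53°;  2α = 17.06°
n_0 = (+0.9674, -0.2531)
n_1 = (+0.9480, +0.3183)
n_2 = (+0.2923, +0.9563)
n_3 = (-0.5767, +0.8170)
n_4 = (-0.9345, +0.3558)
n_5 = (-0.9367, -0.3502)
n_6 = (+0.1279, -0.9918)
  (0,1): δ = 146.78°  ·
  (0,2): δ = 92.33°  ·
  (0,3): δ = 40.12°  ·
  (0,4): δ = 6.18°  ✓
  (0,5): δ = 35.16°  ·
  (0,6): δ = 112.01°  ·
  (1,2): δ = 125.55°  ·
  (1,3): δ = 73.34°  ·
  (1,4): δ = 39.40°  ·
  (1,5): δ = 1.94°  ✓
  (1,6): δ = 78.79°  ·
  (2,3): δ = 127.79°  ·
  (2,4): δ = 93.85°  ·
  (2,5): δ = 52.51°  ·
  (2,6): δ = 24.34°  ·
  (3,4): δ = 146.06°  ·
  (3,5): δ = 104.72°  ·
  (3,6): δ = 27.87°  ·
  (4,5): δ = 138.66°  ·
  (4,6): δ = 61.81°  ·
  (5,6): δ = 103.15°  ·
antipodal pairs: 2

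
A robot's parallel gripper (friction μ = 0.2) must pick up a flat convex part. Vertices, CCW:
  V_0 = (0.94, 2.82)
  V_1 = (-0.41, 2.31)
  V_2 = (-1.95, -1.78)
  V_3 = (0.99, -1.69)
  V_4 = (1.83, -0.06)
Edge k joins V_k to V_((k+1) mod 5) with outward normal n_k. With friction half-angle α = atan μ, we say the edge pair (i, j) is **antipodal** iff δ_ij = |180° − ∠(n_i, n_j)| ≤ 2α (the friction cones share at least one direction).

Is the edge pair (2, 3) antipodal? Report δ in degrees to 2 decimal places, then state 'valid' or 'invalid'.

α = atan 0.2 = 11.31°;  2α = 22.62°
edge 2: e_2 = (+2.94, +0.09);  n_2 = (+0.0306, -0.9995)
edge 3: e_3 = (+0.84, +1.63);  n_3 = (+0.8889, -0.4581)
∠(n_2, n_3) = 60.98°
δ = |180° − 60.98°| = 119.02°
119.02° > 2α = 22.62°  →  invalid

δ = 119.02°, invalid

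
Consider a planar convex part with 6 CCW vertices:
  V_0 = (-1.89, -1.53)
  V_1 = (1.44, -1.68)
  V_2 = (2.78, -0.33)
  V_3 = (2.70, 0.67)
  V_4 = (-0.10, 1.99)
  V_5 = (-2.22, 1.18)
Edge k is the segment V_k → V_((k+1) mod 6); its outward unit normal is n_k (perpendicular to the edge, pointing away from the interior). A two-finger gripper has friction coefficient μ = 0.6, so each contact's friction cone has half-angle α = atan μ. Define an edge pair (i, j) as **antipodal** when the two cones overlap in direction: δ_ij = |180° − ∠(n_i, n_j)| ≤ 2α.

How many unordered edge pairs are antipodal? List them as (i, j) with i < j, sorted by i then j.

α = atan 0.6 = 30.96°;  2α = 61.93°
n_0 = (-0.0450, -0.9990)
n_1 = (+0.7097, -0.7045)
n_2 = (+0.9968, +0.0797)
n_3 = (+0.4264, +0.9045)
n_4 = (-0.3569, +0.9341)
n_5 = (-0.9927, -0.1209)
  (0,1): δ = 132.21°  ·
  (0,2): δ = 82.85°  ·
  (0,3): δ = 22.66°  ✓
  (0,4): δ = 23.49°  ✓
  (0,5): δ = 99.52°  ·
  (1,2): δ = 130.64°  ·
  (1,3): δ = 70.45°  ·
  (1,4): δ = 24.30°  ✓
  (1,5): δ = 51.73°  ✓
  (2,3): δ = 119.81°  ·
  (2,4): δ = 73.66°  ·
  (2,5): δ = 2.37°  ✓
  (3,4): δ = 133.85°  ·
  (3,5): δ = 57.82°  ✓
  (4,5): δ = 103.97°  ·
antipodal pairs: 6

count = 6; pairs: (0,3), (0,4), (1,4), (1,5), (2,5), (3,5)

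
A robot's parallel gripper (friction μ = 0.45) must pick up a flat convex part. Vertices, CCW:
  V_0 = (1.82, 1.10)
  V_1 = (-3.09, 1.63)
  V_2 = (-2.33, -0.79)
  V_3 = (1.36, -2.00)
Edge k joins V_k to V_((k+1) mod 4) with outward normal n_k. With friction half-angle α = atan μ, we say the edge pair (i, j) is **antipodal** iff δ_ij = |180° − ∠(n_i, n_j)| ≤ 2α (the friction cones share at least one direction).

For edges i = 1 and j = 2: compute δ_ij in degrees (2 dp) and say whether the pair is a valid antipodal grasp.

δ = 125.59°, invalid

α = atan 0.45 = 24.23°;  2α = 48.46°
edge 1: e_1 = (+0.76, -2.42);  n_1 = (-0.9541, -0.2996)
edge 2: e_2 = (+3.69, -1.21);  n_2 = (-0.3116, -0.9502)
∠(n_1, n_2) = 54.41°
δ = |180° − 54.41°| = 125.59°
125.59° > 2α = 48.46°  →  invalid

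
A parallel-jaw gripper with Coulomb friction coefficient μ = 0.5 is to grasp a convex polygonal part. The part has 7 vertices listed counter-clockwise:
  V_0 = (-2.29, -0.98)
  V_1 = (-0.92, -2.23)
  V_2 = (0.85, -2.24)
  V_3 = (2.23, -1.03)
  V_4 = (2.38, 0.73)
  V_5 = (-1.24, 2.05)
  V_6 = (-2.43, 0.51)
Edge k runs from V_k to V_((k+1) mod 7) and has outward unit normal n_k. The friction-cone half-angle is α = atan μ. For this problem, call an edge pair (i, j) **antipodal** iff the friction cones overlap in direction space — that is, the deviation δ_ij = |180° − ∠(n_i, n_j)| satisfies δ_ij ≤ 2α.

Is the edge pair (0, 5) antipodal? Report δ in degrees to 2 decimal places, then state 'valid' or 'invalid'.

δ = 94.68°, invalid

α = atan 0.5 = 26.57°;  2α = 53.13°
edge 0: e_0 = (+1.37, -1.25);  n_0 = (-0.6740, -0.7387)
edge 5: e_5 = (-1.19, -1.54);  n_5 = (-0.7913, +0.6114)
∠(n_0, n_5) = 85.32°
δ = |180° − 85.32°| = 94.68°
94.68° > 2α = 53.13°  →  invalid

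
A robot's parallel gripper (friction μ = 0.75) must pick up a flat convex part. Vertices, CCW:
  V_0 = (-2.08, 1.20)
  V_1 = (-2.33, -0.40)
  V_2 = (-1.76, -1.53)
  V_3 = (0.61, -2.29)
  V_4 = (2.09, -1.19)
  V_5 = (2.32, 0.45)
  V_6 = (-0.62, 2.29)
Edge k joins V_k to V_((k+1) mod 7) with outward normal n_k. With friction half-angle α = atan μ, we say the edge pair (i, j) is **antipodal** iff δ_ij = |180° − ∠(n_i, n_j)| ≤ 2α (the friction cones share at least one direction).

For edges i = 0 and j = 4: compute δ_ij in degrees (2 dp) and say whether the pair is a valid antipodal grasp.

δ = 0.90°, valid

α = atan 0.75 = 36.87°;  2α = 73.74°
edge 0: e_0 = (-0.25, -1.60);  n_0 = (-0.9880, +0.1544)
edge 4: e_4 = (+0.23, +1.64);  n_4 = (+0.9903, -0.1389)
∠(n_0, n_4) = 179.10°
δ = |180° − 179.10°| = 0.90°
0.90° ≤ 2α = 73.74°  →  valid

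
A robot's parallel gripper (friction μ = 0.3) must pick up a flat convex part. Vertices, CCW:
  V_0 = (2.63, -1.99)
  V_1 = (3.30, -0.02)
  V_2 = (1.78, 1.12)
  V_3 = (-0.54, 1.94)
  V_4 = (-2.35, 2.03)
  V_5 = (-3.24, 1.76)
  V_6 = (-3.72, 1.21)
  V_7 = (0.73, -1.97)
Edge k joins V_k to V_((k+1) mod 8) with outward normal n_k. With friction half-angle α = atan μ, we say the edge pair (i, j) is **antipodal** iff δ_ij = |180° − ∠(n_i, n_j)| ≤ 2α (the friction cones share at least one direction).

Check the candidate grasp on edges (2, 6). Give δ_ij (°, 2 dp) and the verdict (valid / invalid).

δ = 16.08°, valid

α = atan 0.3 = 16.70°;  2α = 33.40°
edge 2: e_2 = (-2.32, +0.82);  n_2 = (+0.3332, +0.9428)
edge 6: e_6 = (+4.45, -3.18);  n_6 = (-0.5814, -0.8136)
∠(n_2, n_6) = 163.92°
δ = |180° − 163.92°| = 16.08°
16.08° ≤ 2α = 33.40°  →  valid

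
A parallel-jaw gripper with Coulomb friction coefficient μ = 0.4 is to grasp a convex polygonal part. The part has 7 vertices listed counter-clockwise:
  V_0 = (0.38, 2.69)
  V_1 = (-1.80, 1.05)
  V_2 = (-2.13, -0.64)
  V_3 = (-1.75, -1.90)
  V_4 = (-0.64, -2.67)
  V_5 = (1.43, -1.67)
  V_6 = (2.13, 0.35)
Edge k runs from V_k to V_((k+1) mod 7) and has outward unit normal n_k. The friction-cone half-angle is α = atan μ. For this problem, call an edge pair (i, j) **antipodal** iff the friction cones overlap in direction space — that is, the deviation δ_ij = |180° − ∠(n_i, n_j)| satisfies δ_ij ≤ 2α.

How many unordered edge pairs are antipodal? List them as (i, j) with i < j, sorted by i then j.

count = 6; pairs: (0,4), (0,5), (1,5), (2,5), (2,6), (3,6)

α = atan 0.4 = 21.80°;  2α = 43.60°
n_0 = (-0.6012, +0.7991)
n_1 = (-0.9815, +0.1916)
n_2 = (-0.9574, -0.2887)
n_3 = (-0.5700, -0.8217)
n_4 = (+0.4350, -0.9004)
n_5 = (+0.9449, -0.3274)
n_6 = (+0.8008, +0.5989)
  (0,1): δ = 138.00°  ·
  (0,2): δ = 110.17°  ·
  (0,3): δ = 71.70°  ·
  (0,4): δ = 11.17°  ✓
  (0,5): δ = 33.93°  ✓
  (0,6): δ = 89.84°  ·
  (1,2): δ = 152.17°  ·
  (1,3): δ = 113.70°  ·
  (1,4): δ = 53.17°  ·
  (1,5): δ = 8.06°  ✓
  (1,6): δ = 47.84°  ·
  (2,3): δ = 141.53°  ·
  (2,4): δ = 81.00°  ·
  (2,5): δ = 35.90°  ✓
  (2,6): δ = 20.01°  ✓
  (3,4): δ = 119.47°  ·
  (3,5): δ = 74.36°  ·
  (3,6): δ = 18.46°  ✓
  (4,5): δ = 134.90°  ·
  (4,6): δ = 78.99°  ·
  (5,6): δ = 124.10°  ·
antipodal pairs: 6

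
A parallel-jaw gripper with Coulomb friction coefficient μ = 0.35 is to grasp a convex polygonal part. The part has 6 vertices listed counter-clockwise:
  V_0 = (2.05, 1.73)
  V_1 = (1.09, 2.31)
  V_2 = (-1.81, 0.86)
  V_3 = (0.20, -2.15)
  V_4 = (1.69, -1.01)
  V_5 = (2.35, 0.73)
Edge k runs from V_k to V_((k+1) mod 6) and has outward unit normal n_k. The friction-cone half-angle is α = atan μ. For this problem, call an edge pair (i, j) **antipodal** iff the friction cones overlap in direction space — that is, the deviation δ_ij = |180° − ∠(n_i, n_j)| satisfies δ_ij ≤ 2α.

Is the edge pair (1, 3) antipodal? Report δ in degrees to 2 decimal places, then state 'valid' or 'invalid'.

δ = 10.85°, valid

α = atan 0.35 = 19.29°;  2α = 38.58°
edge 1: e_1 = (-2.90, -1.45);  n_1 = (-0.4472, +0.8944)
edge 3: e_3 = (+1.49, +1.14);  n_3 = (+0.6076, -0.7942)
∠(n_1, n_3) = 169.15°
δ = |180° − 169.15°| = 10.85°
10.85° ≤ 2α = 38.58°  →  valid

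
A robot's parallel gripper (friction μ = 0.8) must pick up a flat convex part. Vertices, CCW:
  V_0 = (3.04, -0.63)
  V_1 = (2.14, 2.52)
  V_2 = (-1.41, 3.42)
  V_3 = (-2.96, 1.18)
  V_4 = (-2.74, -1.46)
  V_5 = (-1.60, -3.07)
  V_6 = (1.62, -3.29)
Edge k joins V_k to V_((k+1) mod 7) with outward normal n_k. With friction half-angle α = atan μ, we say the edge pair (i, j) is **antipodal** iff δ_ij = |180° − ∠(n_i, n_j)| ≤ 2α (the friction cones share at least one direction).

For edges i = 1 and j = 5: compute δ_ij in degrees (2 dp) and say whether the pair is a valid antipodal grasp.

δ = 10.32°, valid

α = atan 0.8 = 38.66°;  2α = 77.32°
edge 1: e_1 = (-3.55, +0.90);  n_1 = (+0.2457, +0.9693)
edge 5: e_5 = (+3.22, -0.22);  n_5 = (-0.0682, -0.9977)
∠(n_1, n_5) = 169.68°
δ = |180° − 169.68°| = 10.32°
10.32° ≤ 2α = 77.32°  →  valid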